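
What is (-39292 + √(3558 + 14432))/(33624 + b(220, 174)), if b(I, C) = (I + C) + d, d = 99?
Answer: -39292/34117 + √17990/34117 ≈ -1.1478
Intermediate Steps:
b(I, C) = 99 + C + I (b(I, C) = (I + C) + 99 = (C + I) + 99 = 99 + C + I)
(-39292 + √(3558 + 14432))/(33624 + b(220, 174)) = (-39292 + √(3558 + 14432))/(33624 + (99 + 174 + 220)) = (-39292 + √17990)/(33624 + 493) = (-39292 + √17990)/34117 = (-39292 + √17990)*(1/34117) = -39292/34117 + √17990/34117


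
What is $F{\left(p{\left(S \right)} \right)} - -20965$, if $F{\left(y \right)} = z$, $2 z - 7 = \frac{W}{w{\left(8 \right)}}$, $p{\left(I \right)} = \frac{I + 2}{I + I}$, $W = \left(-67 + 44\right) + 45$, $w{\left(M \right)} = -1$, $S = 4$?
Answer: $\frac{41915}{2} \approx 20958.0$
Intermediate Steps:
$W = 22$ ($W = -23 + 45 = 22$)
$p{\left(I \right)} = \frac{2 + I}{2 I}$
$z = - \frac{15}{2}$ ($z = \frac{7}{2} + \frac{22 \frac{1}{-1}}{2} = \frac{7}{2} + \frac{22 \left(-1\right)}{2} = \frac{7}{2} + \frac{1}{2} \left(-22\right) = \frac{7}{2} - 11 = - \frac{15}{2} \approx -7.5$)
$F{\left(y \right)} = - \frac{15}{2}$
$F{\left(p{\left(S \right)} \right)} - -20965 = - \frac{15}{2} - -20965 = - \frac{15}{2} + 20965 = \frac{41915}{2}$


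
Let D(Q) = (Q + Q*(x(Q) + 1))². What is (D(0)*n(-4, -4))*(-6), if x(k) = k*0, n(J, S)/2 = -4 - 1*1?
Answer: 0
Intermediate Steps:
n(J, S) = -10 (n(J, S) = 2*(-4 - 1*1) = 2*(-4 - 1) = 2*(-5) = -10)
x(k) = 0
D(Q) = 4*Q² (D(Q) = (Q + Q*(0 + 1))² = (Q + Q*1)² = (Q + Q)² = (2*Q)² = 4*Q²)
(D(0)*n(-4, -4))*(-6) = ((4*0²)*(-10))*(-6) = ((4*0)*(-10))*(-6) = (0*(-10))*(-6) = 0*(-6) = 0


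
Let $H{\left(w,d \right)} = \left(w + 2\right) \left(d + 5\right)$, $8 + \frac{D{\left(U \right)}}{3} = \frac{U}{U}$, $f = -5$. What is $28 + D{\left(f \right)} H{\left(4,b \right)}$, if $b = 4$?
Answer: $-1106$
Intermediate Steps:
$D{\left(U \right)} = -21$ ($D{\left(U \right)} = -24 + 3 \frac{U}{U} = -24 + 3 \cdot 1 = -24 + 3 = -21$)
$H{\left(w,d \right)} = \left(2 + w\right) \left(5 + d\right)$
$28 + D{\left(f \right)} H{\left(4,b \right)} = 28 - 21 \left(10 + 2 \cdot 4 + 5 \cdot 4 + 4 \cdot 4\right) = 28 - 21 \left(10 + 8 + 20 + 16\right) = 28 - 1134 = -1106$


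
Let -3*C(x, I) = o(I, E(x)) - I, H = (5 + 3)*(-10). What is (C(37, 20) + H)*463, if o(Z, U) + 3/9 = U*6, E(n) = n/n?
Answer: -313451/9 ≈ -34828.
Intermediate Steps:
E(n) = 1
H = -80 (H = 8*(-10) = -80)
o(Z, U) = -1/3 + 6*U (o(Z, U) = -1/3 + U*6 = -1/3 + 6*U)
C(x, I) = -17/9 + I/3 (C(x, I) = -((-1/3 + 6*1) - I)/3 = -((-1/3 + 6) - I)/3 = -(17/3 - I)/3 = -17/9 + I/3)
(C(37, 20) + H)*463 = ((-17/9 + (1/3)*20) - 80)*463 = ((-17/9 + 20/3) - 80)*463 = (43/9 - 80)*463 = -677/9*463 = -313451/9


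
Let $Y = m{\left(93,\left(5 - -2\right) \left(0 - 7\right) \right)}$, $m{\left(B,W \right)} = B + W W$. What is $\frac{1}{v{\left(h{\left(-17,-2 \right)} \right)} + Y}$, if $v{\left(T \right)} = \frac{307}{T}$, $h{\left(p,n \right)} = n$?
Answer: $\frac{2}{4681} \approx 0.00042726$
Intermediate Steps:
$m{\left(B,W \right)} = B + W^{2}$
$Y = 2494$ ($Y = 93 + \left(\left(5 - -2\right) \left(0 - 7\right)\right)^{2} = 93 + \left(\left(5 + 2\right) \left(-7\right)\right)^{2} = 93 + \left(7 \left(-7\right)\right)^{2} = 93 + \left(-49\right)^{2} = 93 + 2401 = 2494$)
$\frac{1}{v{\left(h{\left(-17,-2 \right)} \right)} + Y} = \frac{1}{\frac{307}{-2} + 2494} = \frac{1}{307 \left(- \frac{1}{2}\right) + 2494} = \frac{1}{- \frac{307}{2} + 2494} = \frac{1}{\frac{4681}{2}} = \frac{2}{4681}$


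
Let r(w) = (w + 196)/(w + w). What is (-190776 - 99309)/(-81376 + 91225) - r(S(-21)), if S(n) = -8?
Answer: -232479/13132 ≈ -17.703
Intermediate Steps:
r(w) = (196 + w)/(2*w) (r(w) = (196 + w)/((2*w)) = (196 + w)*(1/(2*w)) = (196 + w)/(2*w))
(-190776 - 99309)/(-81376 + 91225) - r(S(-21)) = (-190776 - 99309)/(-81376 + 91225) - (196 - 8)/(2*(-8)) = -290085/9849 - (-1)*188/(2*8) = -290085*1/9849 - 1*(-47/4) = -96695/3283 + 47/4 = -232479/13132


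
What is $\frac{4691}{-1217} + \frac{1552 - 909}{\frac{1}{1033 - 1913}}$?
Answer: $- \frac{688631971}{1217} \approx -5.6584 \cdot 10^{5}$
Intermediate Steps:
$\frac{4691}{-1217} + \frac{1552 - 909}{\frac{1}{1033 - 1913}} = 4691 \left(- \frac{1}{1217}\right) + \frac{1552 - 909}{\frac{1}{-880}} = - \frac{4691}{1217} + \frac{643}{- \frac{1}{880}} = - \frac{4691}{1217} + 643 \left(-880\right) = - \frac{4691}{1217} - 565840 = - \frac{688631971}{1217}$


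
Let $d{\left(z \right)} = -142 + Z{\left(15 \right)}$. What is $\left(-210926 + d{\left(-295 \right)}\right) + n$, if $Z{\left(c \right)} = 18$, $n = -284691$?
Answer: $-495741$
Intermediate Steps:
$d{\left(z \right)} = -124$ ($d{\left(z \right)} = -142 + 18 = -124$)
$\left(-210926 + d{\left(-295 \right)}\right) + n = \left(-210926 - 124\right) - 284691 = -211050 - 284691 = -495741$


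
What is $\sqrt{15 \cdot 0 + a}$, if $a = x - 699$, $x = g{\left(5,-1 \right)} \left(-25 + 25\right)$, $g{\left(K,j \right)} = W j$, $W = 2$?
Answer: $i \sqrt{699} \approx 26.439 i$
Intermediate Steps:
$g{\left(K,j \right)} = 2 j$
$x = 0$ ($x = 2 \left(-1\right) \left(-25 + 25\right) = \left(-2\right) 0 = 0$)
$a = -699$ ($a = 0 - 699 = -699$)
$\sqrt{15 \cdot 0 + a} = \sqrt{15 \cdot 0 - 699} = \sqrt{0 - 699} = \sqrt{-699} = i \sqrt{699}$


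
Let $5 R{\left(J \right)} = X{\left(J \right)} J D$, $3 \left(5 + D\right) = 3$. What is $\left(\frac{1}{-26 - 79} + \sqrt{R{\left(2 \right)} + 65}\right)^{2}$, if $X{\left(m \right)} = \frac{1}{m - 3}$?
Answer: $\frac{734266}{11025} - \frac{2 \sqrt{185}}{175} \approx 66.445$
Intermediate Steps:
$D = -4$ ($D = -5 + \frac{1}{3} \cdot 3 = -5 + 1 = -4$)
$X{\left(m \right)} = \frac{1}{-3 + m}$
$R{\left(J \right)} = - \frac{4 J}{5 \left(-3 + J\right)}$ ($R{\left(J \right)} = \frac{\frac{J}{-3 + J} \left(-4\right)}{5} = \frac{\left(-4\right) J \frac{1}{-3 + J}}{5} = - \frac{4 J}{5 \left(-3 + J\right)}$)
$\left(\frac{1}{-26 - 79} + \sqrt{R{\left(2 \right)} + 65}\right)^{2} = \left(\frac{1}{-26 - 79} + \sqrt{\left(-4\right) 2 \frac{1}{-15 + 5 \cdot 2} + 65}\right)^{2} = \left(\frac{1}{-105} + \sqrt{\left(-4\right) 2 \frac{1}{-15 + 10} + 65}\right)^{2} = \left(- \frac{1}{105} + \sqrt{\left(-4\right) 2 \frac{1}{-5} + 65}\right)^{2} = \left(- \frac{1}{105} + \sqrt{\left(-4\right) 2 \left(- \frac{1}{5}\right) + 65}\right)^{2} = \left(- \frac{1}{105} + \sqrt{\frac{8}{5} + 65}\right)^{2} = \left(- \frac{1}{105} + \sqrt{\frac{333}{5}}\right)^{2} = \left(- \frac{1}{105} + \frac{3 \sqrt{185}}{5}\right)^{2}$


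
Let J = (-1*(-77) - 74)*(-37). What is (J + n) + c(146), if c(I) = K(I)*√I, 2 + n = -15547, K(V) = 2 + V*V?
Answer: -15660 + 21318*√146 ≈ 2.4193e+5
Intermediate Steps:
K(V) = 2 + V²
n = -15549 (n = -2 - 15547 = -15549)
c(I) = √I*(2 + I²) (c(I) = (2 + I²)*√I = √I*(2 + I²))
J = -111 (J = (77 - 74)*(-37) = 3*(-37) = -111)
(J + n) + c(146) = (-111 - 15549) + √146*(2 + 146²) = -15660 + √146*(2 + 21316) = -15660 + √146*21318 = -15660 + 21318*√146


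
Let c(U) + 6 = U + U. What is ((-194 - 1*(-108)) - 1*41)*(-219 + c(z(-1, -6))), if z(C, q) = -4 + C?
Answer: 29845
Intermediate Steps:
c(U) = -6 + 2*U (c(U) = -6 + (U + U) = -6 + 2*U)
((-194 - 1*(-108)) - 1*41)*(-219 + c(z(-1, -6))) = ((-194 - 1*(-108)) - 1*41)*(-219 + (-6 + 2*(-4 - 1))) = ((-194 + 108) - 41)*(-219 + (-6 + 2*(-5))) = (-86 - 41)*(-219 + (-6 - 10)) = -127*(-219 - 16) = -127*(-235) = 29845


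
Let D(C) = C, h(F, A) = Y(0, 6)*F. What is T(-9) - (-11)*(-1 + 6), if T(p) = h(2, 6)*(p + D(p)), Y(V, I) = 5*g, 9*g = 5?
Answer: -45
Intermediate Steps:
g = 5/9 (g = (1/9)*5 = 5/9 ≈ 0.55556)
Y(V, I) = 25/9 (Y(V, I) = 5*(5/9) = 25/9)
h(F, A) = 25*F/9
T(p) = 100*p/9 (T(p) = ((25/9)*2)*(p + p) = 50*(2*p)/9 = 100*p/9)
T(-9) - (-11)*(-1 + 6) = (100/9)*(-9) - (-11)*(-1 + 6) = -100 - (-11)*5 = -100 - 1*(-55) = -100 + 55 = -45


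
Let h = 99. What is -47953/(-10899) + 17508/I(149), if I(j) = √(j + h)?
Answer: 47953/10899 + 4377*√62/31 ≈ 1116.2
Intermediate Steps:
I(j) = √(99 + j) (I(j) = √(j + 99) = √(99 + j))
-47953/(-10899) + 17508/I(149) = -47953/(-10899) + 17508/(√(99 + 149)) = -47953*(-1/10899) + 17508/(√248) = 47953/10899 + 17508/((2*√62)) = 47953/10899 + 17508*(√62/124) = 47953/10899 + 4377*√62/31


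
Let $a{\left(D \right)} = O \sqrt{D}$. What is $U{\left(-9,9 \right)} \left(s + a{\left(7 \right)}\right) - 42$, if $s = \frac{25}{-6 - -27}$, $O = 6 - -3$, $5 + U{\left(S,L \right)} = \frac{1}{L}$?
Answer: $- \frac{9038}{189} - 44 \sqrt{7} \approx -164.23$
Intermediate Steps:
$U{\left(S,L \right)} = -5 + \frac{1}{L}$
$O = 9$ ($O = 6 + 3 = 9$)
$s = \frac{25}{21}$ ($s = \frac{25}{-6 + 27} = \frac{25}{21} \approx 1.1905$)
$a{\left(D \right)} = 9 \sqrt{D}$
$U{\left(-9,9 \right)} \left(s + a{\left(7 \right)}\right) - 42 = \left(-5 + \frac{1}{9}\right) \left(\frac{25}{21} + 9 \sqrt{7}\right) - 42 = - \frac{44 \left(\frac{25}{21} + 9 \sqrt{7}\right)}{9} - 42 = \left(- \frac{1100}{189} - 44 \sqrt{7}\right) - 42 = - \frac{9038}{189} - 44 \sqrt{7}$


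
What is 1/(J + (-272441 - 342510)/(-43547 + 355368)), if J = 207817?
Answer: 311821/64801089806 ≈ 4.8120e-6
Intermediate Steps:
1/(J + (-272441 - 342510)/(-43547 + 355368)) = 1/(207817 + (-272441 - 342510)/(-43547 + 355368)) = 1/(207817 - 614951/311821) = 1/(64801089806/311821) = 311821/64801089806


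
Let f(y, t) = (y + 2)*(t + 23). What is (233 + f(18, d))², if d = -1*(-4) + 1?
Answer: 628849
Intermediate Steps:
d = 5 (d = 4 + 1 = 5)
f(y, t) = (2 + y)*(23 + t)
(233 + f(18, d))² = (233 + (46 + 2*5 + 23*18 + 5*18))² = (233 + (46 + 10 + 414 + 90))² = (233 + 560)² = 793² = 628849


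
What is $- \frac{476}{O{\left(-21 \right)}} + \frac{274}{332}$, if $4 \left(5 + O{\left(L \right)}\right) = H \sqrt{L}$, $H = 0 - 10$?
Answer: $\frac{333189}{20750} - \frac{952 i \sqrt{21}}{125} \approx 16.057 - 34.901 i$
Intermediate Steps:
$H = -10$
$O{\left(L \right)} = -5 - \frac{5 \sqrt{L}}{2}$ ($O{\left(L \right)} = -5 + \frac{\left(-10\right) \sqrt{L}}{4} = -5 - \frac{5 \sqrt{L}}{2}$)
$- \frac{476}{O{\left(-21 \right)}} + \frac{274}{332} = - \frac{476}{-5 - \frac{5 \sqrt{-21}}{2}} + \frac{274}{332} = - \frac{476}{-5 - \frac{5 i \sqrt{21}}{2}} + 274 \cdot \frac{1}{332} = - \frac{476}{-5 - \frac{5 i \sqrt{21}}{2}} + \frac{137}{166} = \frac{137}{166} - \frac{476}{-5 - \frac{5 i \sqrt{21}}{2}}$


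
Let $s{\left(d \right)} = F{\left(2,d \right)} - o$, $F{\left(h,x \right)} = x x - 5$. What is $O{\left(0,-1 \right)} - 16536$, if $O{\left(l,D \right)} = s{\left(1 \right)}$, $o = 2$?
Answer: $-16542$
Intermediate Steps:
$F{\left(h,x \right)} = -5 + x^{2}$ ($F{\left(h,x \right)} = x^{2} - 5 = -5 + x^{2}$)
$s{\left(d \right)} = -7 + d^{2}$ ($s{\left(d \right)} = \left(-5 + d^{2}\right) - 2 = -7 + d^{2}$)
$O{\left(l,D \right)} = -6$ ($O{\left(l,D \right)} = -7 + 1^{2} = -7 + 1 = -6$)
$O{\left(0,-1 \right)} - 16536 = -6 - 16536 = -16542$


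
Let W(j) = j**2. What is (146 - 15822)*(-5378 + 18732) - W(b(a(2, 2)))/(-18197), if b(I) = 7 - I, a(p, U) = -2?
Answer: -3809310920807/18197 ≈ -2.0934e+8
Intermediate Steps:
(146 - 15822)*(-5378 + 18732) - W(b(a(2, 2)))/(-18197) = (146 - 15822)*(-5378 + 18732) - (7 - 1*(-2))**2/(-18197) = -15676*13354 - (7 + 2)**2*(-1)/18197 = -209337304 - 9**2*(-1)/18197 = -209337304 - 81*(-1)/18197 = -209337304 - 1*(-81/18197) = -209337304 + 81/18197 = -3809310920807/18197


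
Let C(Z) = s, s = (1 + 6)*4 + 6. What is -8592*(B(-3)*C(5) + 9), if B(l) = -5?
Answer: 1383312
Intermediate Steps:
s = 34 (s = 7*4 + 6 = 28 + 6 = 34)
C(Z) = 34
-8592*(B(-3)*C(5) + 9) = -8592*(-5*34 + 9) = -8592*(-170 + 9) = -8592*(-161) = 1383312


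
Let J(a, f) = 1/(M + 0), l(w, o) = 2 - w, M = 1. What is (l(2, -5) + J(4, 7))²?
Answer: 1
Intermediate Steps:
J(a, f) = 1 (J(a, f) = 1/(1 + 0) = 1/1 = 1)
(l(2, -5) + J(4, 7))² = ((2 - 1*2) + 1)² = ((2 - 2) + 1)² = (0 + 1)² = 1² = 1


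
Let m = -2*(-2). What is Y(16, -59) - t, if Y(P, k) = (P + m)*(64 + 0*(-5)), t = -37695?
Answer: 38975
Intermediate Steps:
m = 4
Y(P, k) = 256 + 64*P (Y(P, k) = (P + 4)*(64 + 0*(-5)) = (4 + P)*(64 + 0) = (4 + P)*64 = 256 + 64*P)
Y(16, -59) - t = (256 + 64*16) - 1*(-37695) = (256 + 1024) + 37695 = 1280 + 37695 = 38975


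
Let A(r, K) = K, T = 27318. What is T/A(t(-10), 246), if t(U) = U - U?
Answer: 4553/41 ≈ 111.05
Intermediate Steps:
t(U) = 0
T/A(t(-10), 246) = 27318/246 = 27318*(1/246) = 4553/41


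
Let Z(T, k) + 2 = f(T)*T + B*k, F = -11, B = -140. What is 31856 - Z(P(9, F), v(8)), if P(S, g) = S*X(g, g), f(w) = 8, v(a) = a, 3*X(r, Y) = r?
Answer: 33242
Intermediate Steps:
X(r, Y) = r/3
P(S, g) = S*g/3 (P(S, g) = S*(g/3) = S*g/3)
Z(T, k) = -2 - 140*k + 8*T (Z(T, k) = -2 + (8*T - 140*k) = -2 + (-140*k + 8*T) = -2 - 140*k + 8*T)
31856 - Z(P(9, F), v(8)) = 31856 - (-2 - 140*8 + 8*((⅓)*9*(-11))) = 31856 - (-2 - 1120 + 8*(-33)) = 31856 - (-2 - 1120 - 264) = 31856 - 1*(-1386) = 31856 + 1386 = 33242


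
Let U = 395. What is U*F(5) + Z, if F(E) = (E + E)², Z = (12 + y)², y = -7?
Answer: 39525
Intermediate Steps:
Z = 25 (Z = (12 - 7)² = 5² = 25)
F(E) = 4*E² (F(E) = (2*E)² = 4*E²)
U*F(5) + Z = 395*(4*5²) + 25 = 395*(4*25) + 25 = 395*100 + 25 = 39500 + 25 = 39525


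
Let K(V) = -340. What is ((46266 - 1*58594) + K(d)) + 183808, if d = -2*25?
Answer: 171140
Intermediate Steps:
d = -50
((46266 - 1*58594) + K(d)) + 183808 = ((46266 - 1*58594) - 340) + 183808 = ((46266 - 58594) - 340) + 183808 = (-12328 - 340) + 183808 = -12668 + 183808 = 171140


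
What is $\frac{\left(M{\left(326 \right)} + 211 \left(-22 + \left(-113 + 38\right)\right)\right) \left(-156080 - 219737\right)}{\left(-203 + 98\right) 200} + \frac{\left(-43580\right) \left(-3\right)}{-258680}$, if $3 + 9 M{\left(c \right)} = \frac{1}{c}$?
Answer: $- \frac{29189808254834309}{79691547600} \approx -3.6629 \cdot 10^{5}$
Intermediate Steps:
$M{\left(c \right)} = - \frac{1}{3} + \frac{1}{9 c}$
$\frac{\left(M{\left(326 \right)} + 211 \left(-22 + \left(-113 + 38\right)\right)\right) \left(-156080 - 219737\right)}{\left(-203 + 98\right) 200} + \frac{\left(-43580\right) \left(-3\right)}{-258680} = \frac{\left(\frac{1 - 978}{9 \cdot 326} + 211 \left(-22 + \left(-113 + 38\right)\right)\right) \left(-156080 - 219737\right)}{\left(-203 + 98\right) 200} + \frac{\left(-43580\right) \left(-3\right)}{-258680} = \frac{\left(\frac{1}{9} \cdot \frac{1}{326} \left(1 - 978\right) + 211 \left(-22 - 75\right)\right) \left(-375817\right)}{\left(-105\right) 200} + 130740 \left(- \frac{1}{258680}\right) = \frac{\left(\frac{1}{9} \cdot \frac{1}{326} \left(-977\right) + 211 \left(-97\right)\right) \left(-375817\right)}{-21000} - \frac{6537}{12934} = \left(- \frac{977}{2934} - 20467\right) \left(-375817\right) \left(- \frac{1}{21000}\right) - \frac{6537}{12934} = \left(- \frac{60051155}{2934}\right) \left(-375817\right) \left(- \frac{1}{21000}\right) - \frac{6537}{12934} = \frac{22568244918635}{2934} \left(- \frac{1}{21000}\right) - \frac{6537}{12934} = - \frac{4513648983727}{12322800} - \frac{6537}{12934} = - \frac{29189808254834309}{79691547600}$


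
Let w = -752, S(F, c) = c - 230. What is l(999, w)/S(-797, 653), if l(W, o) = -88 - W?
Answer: -1087/423 ≈ -2.5697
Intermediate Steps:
S(F, c) = -230 + c
l(999, w)/S(-797, 653) = (-88 - 1*999)/(-230 + 653) = (-88 - 999)/423 = -1087*1/423 = -1087/423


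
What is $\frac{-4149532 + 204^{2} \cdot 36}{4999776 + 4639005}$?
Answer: $- \frac{2651356}{9638781} \approx -0.27507$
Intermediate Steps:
$\frac{-4149532 + 204^{2} \cdot 36}{4999776 + 4639005} = \frac{-4149532 + 41616 \cdot 36}{9638781} = \left(-4149532 + 1498176\right) \frac{1}{9638781} = \left(-2651356\right) \frac{1}{9638781} = - \frac{2651356}{9638781}$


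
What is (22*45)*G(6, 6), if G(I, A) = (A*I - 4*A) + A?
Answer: 17820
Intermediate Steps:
G(I, A) = -3*A + A*I (G(I, A) = (-4*A + A*I) + A = -3*A + A*I)
(22*45)*G(6, 6) = (22*45)*(6*(-3 + 6)) = 990*(6*3) = 990*18 = 17820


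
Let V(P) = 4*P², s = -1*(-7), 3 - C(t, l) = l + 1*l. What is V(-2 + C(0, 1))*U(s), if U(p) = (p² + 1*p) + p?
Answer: 252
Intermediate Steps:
C(t, l) = 3 - 2*l (C(t, l) = 3 - (l + 1*l) = 3 - (l + l) = 3 - 2*l)
s = 7
U(p) = p² + 2*p (U(p) = (p² + p) + p = (p + p²) + p = p² + 2*p)
V(-2 + C(0, 1))*U(s) = (4*(-2 + (3 - 2*1))²)*(7*(2 + 7)) = (4*(-2 + (3 - 2))²)*(7*9) = (4*(-2 + 1)²)*63 = (4*(-1)²)*63 = (4*1)*63 = 4*63 = 252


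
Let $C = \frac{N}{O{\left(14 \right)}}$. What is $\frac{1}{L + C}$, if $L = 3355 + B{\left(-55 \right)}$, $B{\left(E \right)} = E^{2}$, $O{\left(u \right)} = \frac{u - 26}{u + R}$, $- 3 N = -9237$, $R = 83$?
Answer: $- \frac{12}{222103} \approx -5.4029 \cdot 10^{-5}$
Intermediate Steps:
$N = 3079$ ($N = \left(- \frac{1}{3}\right) \left(-9237\right) = 3079$)
$O{\left(u \right)} = \frac{-26 + u}{83 + u}$ ($O{\left(u \right)} = \frac{u - 26}{u + 83} = \frac{-26 + u}{83 + u}$)
$L = 6380$ ($L = 3355 + \left(-55\right)^{2} = 3355 + 3025 = 6380$)
$C = - \frac{298663}{12}$ ($C = \frac{3079}{\frac{1}{83 + 14} \left(-26 + 14\right)} = \frac{3079}{\frac{1}{97} \left(-12\right)} = \frac{3079}{- \frac{12}{97}} = 3079 \left(- \frac{97}{12}\right) = - \frac{298663}{12} \approx -24889.0$)
$\frac{1}{L + C} = \frac{1}{6380 - \frac{298663}{12}} = \frac{1}{- \frac{222103}{12}} = - \frac{12}{222103}$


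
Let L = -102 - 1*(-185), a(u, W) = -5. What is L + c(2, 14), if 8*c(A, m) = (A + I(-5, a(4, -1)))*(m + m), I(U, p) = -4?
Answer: 76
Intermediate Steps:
c(A, m) = m*(-4 + A)/4 (c(A, m) = ((A - 4)*(m + m))/8 = ((-4 + A)*(2*m))/8 = (2*m*(-4 + A))/8 = m*(-4 + A)/4)
L = 83 (L = -102 + 185 = 83)
L + c(2, 14) = 83 + (¼)*14*(-4 + 2) = 83 + (¼)*14*(-2) = 83 - 7 = 76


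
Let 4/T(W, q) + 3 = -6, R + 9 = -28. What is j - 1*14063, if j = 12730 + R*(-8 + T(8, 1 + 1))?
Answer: -9185/9 ≈ -1020.6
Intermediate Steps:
R = -37 (R = -9 - 28 = -37)
T(W, q) = -4/9 (T(W, q) = 4/(-3 - 6) = 4/(-9) = 4*(-⅑) = -4/9)
j = 117382/9 (j = 12730 - 37*(-8 - 4/9) = 12730 - 37*(-76/9) = 12730 + 2812/9 = 117382/9 ≈ 13042.)
j - 1*14063 = 117382/9 - 1*14063 = 117382/9 - 14063 = -9185/9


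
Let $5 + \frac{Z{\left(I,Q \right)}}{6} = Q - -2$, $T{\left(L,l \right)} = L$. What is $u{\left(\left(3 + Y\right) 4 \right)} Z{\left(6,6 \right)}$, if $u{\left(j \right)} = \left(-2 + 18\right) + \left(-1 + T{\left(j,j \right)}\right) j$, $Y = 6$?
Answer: $22968$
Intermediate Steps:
$Z{\left(I,Q \right)} = -18 + 6 Q$ ($Z{\left(I,Q \right)} = -30 + 6 \left(Q - -2\right) = -30 + 6 \left(Q + 2\right) = -30 + 6 \left(2 + Q\right) = -30 + \left(12 + 6 Q\right) = -18 + 6 Q$)
$u{\left(j \right)} = 16 + j \left(-1 + j\right)$ ($u{\left(j \right)} = \left(-2 + 18\right) + \left(-1 + j\right) j = 16 + j \left(-1 + j\right)$)
$u{\left(\left(3 + Y\right) 4 \right)} Z{\left(6,6 \right)} = \left(16 + \left(\left(3 + 6\right) 4\right)^{2} - \left(3 + 6\right) 4\right) \left(-18 + 6 \cdot 6\right) = \left(16 + \left(9 \cdot 4\right)^{2} - 9 \cdot 4\right) \left(-18 + 36\right) = \left(16 + 36^{2} - 36\right) 18 = \left(16 + 1296 - 36\right) 18 = 1276 \cdot 18 = 22968$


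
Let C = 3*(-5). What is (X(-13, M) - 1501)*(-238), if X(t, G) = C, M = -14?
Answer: 360808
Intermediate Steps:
C = -15
X(t, G) = -15
(X(-13, M) - 1501)*(-238) = (-15 - 1501)*(-238) = -1516*(-238) = 360808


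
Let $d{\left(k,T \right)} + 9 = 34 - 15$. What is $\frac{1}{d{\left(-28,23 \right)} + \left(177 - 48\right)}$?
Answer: $\frac{1}{139} \approx 0.0071942$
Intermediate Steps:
$d{\left(k,T \right)} = 10$ ($d{\left(k,T \right)} = -9 + \left(34 - 15\right) = -9 + 19 = 10$)
$\frac{1}{d{\left(-28,23 \right)} + \left(177 - 48\right)} = \frac{1}{10 + \left(177 - 48\right)} = \frac{1}{10 + 129} = \frac{1}{139}$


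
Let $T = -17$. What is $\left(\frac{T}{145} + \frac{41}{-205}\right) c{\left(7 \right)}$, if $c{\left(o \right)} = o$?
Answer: $- \frac{322}{145} \approx -2.2207$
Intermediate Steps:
$\left(\frac{T}{145} + \frac{41}{-205}\right) c{\left(7 \right)} = \left(- \frac{17}{145} + \frac{41}{-205}\right) 7 = \left(\left(-17\right) \frac{1}{145} + 41 \left(- \frac{1}{205}\right)\right) 7 = \left(- \frac{17}{145} - \frac{1}{5}\right) 7 = \left(- \frac{46}{145}\right) 7 = - \frac{322}{145}$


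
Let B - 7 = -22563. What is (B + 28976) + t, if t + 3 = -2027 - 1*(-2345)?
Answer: 6735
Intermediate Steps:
B = -22556 (B = 7 - 22563 = -22556)
t = 315 (t = -3 + (-2027 - 1*(-2345)) = -3 + (-2027 + 2345) = -3 + 318 = 315)
(B + 28976) + t = (-22556 + 28976) + 315 = 6420 + 315 = 6735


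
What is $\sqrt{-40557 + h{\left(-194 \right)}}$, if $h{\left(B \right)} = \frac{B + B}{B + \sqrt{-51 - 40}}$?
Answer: $\sqrt{\frac{7867670 - 40557 i \sqrt{91}}{-194 + i \sqrt{91}}} \approx 0.0002 + 201.38 i$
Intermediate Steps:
$h{\left(B \right)} = \frac{2 B}{B + i \sqrt{91}}$ ($h{\left(B \right)} = \frac{2 B}{B + \sqrt{-91}} = \frac{2 B}{B + i \sqrt{91}}$)
$\sqrt{-40557 + h{\left(-194 \right)}} = \sqrt{-40557 + 2 \left(-194\right) \frac{1}{-194 + i \sqrt{91}}} = \sqrt{-40557 - \frac{388}{-194 + i \sqrt{91}}}$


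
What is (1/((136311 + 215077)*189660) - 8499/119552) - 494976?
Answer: -246481165939483029283/497965821653760 ≈ -4.9498e+5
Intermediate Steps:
(1/((136311 + 215077)*189660) - 8499/119552) - 494976 = ((1/189660)/351388 - 8499*1/119552) - 494976 = ((1/351388)*(1/189660) - 8499/119552) - 494976 = (1/66644248080 - 8499/119552) - 494976 = -35400591519523/497965821653760 - 494976 = -246481165939483029283/497965821653760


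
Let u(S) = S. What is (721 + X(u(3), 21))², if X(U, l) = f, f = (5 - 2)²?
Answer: 532900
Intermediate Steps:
f = 9 (f = 3² = 9)
X(U, l) = 9
(721 + X(u(3), 21))² = (721 + 9)² = 730² = 532900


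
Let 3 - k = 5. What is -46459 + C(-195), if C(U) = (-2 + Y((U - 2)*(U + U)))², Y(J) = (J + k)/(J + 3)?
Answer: -274255970054807/5903309889 ≈ -46458.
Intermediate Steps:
k = -2 (k = 3 - 1*5 = 3 - 5 = -2)
Y(J) = (-2 + J)/(3 + J) (Y(J) = (J - 2)/(J + 3) = (-2 + J)/(3 + J))
C(U) = (-2 + (-2 + 2*U*(-2 + U))/(3 + 2*U*(-2 + U)))² (C(U) = (-2 + (-2 + (U - 2)*(U + U))/(3 + (U - 2)*(U + U)))² = (-2 + (-2 + (-2 + U)*(2*U))/(3 + (-2 + U)*(2*U)))² = (-2 + (-2 + 2*U*(-2 + U))/(3 + 2*U*(-2 + U)))²)
-46459 + C(-195) = -46459 + 4*(4 - 195*(-2 - 195))²/(3 + 2*(-195)*(-2 - 195))² = -46459 + 4*(4 - 195*(-197))²/(3 + 2*(-195)*(-197))² = -46459 + 4*(4 + 38415)²/(3 + 76830)² = -46459 + 4*38419²/76833² = -46459 + 4*(1/5903309889)*1476019561 = -46459 + 5904078244/5903309889 = -274255970054807/5903309889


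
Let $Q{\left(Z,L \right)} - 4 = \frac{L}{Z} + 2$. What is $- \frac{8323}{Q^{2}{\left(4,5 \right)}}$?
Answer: $- \frac{4592}{29} \approx -158.34$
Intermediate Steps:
$Q{\left(Z,L \right)} = 6 + \frac{L}{Z}$ ($Q{\left(Z,L \right)} = 4 + \left(\frac{L}{Z} + 2\right) = 4 + \left(2 + \frac{L}{Z}\right) = 6 + \frac{L}{Z}$)
$- \frac{8323}{Q^{2}{\left(4,5 \right)}} = - \frac{8323}{\left(6 + \frac{5}{4}\right)^{2}} = - \frac{8323}{\left(\frac{29}{4}\right)^{2}} = - \frac{8323}{\frac{841}{16}} = \left(-8323\right) \frac{16}{841} = - \frac{4592}{29}$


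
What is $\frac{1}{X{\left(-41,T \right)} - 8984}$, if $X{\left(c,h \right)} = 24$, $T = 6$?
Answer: $- \frac{1}{8960} \approx -0.00011161$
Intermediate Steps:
$\frac{1}{X{\left(-41,T \right)} - 8984} = \frac{1}{24 - 8984} = \frac{1}{-8960} = - \frac{1}{8960}$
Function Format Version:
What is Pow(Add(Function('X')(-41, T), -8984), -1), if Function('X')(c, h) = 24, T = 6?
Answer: Rational(-1, 8960) ≈ -0.00011161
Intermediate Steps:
Pow(Add(Function('X')(-41, T), -8984), -1) = Pow(Add(24, -8984), -1) = Pow(-8960, -1) = Rational(-1, 8960)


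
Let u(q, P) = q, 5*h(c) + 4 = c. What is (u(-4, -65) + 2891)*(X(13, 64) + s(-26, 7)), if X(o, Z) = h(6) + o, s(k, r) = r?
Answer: 294474/5 ≈ 58895.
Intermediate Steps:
h(c) = -⅘ + c/5
X(o, Z) = ⅖ + o (X(o, Z) = (-⅘ + (⅕)*6) + o = (-⅘ + 6/5) + o = ⅖ + o)
(u(-4, -65) + 2891)*(X(13, 64) + s(-26, 7)) = (-4 + 2891)*((⅖ + 13) + 7) = 2887*(67/5 + 7) = 2887*(102/5) = 294474/5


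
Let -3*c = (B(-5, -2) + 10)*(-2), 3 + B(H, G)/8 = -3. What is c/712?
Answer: -19/534 ≈ -0.035581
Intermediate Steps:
B(H, G) = -48 (B(H, G) = -24 + 8*(-3) = -24 - 24 = -48)
c = -76/3 (c = -(-48 + 10)*(-2)/3 = -(-38)*(-2)/3 = -1/3*76 = -76/3 ≈ -25.333)
c/712 = -76/3/712 = -76/3*1/712 = -19/534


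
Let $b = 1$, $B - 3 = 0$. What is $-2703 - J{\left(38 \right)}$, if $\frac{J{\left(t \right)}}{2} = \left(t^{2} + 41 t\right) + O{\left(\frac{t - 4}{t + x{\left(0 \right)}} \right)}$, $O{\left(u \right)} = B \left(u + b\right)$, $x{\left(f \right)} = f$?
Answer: $- \frac{165649}{19} \approx -8718.4$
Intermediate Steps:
$B = 3$ ($B = 3 + 0 = 3$)
$O{\left(u \right)} = 3 + 3 u$ ($O{\left(u \right)} = 3 \left(u + 1\right) = 3 \left(1 + u\right) = 3 + 3 u$)
$J{\left(t \right)} = 6 + 2 t^{2} + 82 t + \frac{6 \left(-4 + t\right)}{t}$ ($J{\left(t \right)} = 2 \left(\left(t^{2} + 41 t\right) + \left(3 + 3 \frac{t - 4}{t + 0}\right)\right) = 2 \left(\left(t^{2} + 41 t\right) + \left(3 + 3 \frac{-4 + t}{t}\right)\right) = 2 \left(\left(t^{2} + 41 t\right) + \left(3 + \frac{3 \left(-4 + t\right)}{t}\right)\right) = 2 \left(3 + t^{2} + 41 t + \frac{3 \left(-4 + t\right)}{t}\right) = 6 + 2 t^{2} + 82 t + \frac{6 \left(-4 + t\right)}{t}$)
$-2703 - J{\left(38 \right)} = -2703 - \left(12 - \frac{24}{38} + 2 \cdot 38^{2} + 82 \cdot 38\right) = -2703 - \left(12 - \frac{12}{19} + 2 \cdot 1444 + 3116\right) = -2703 - \left(12 - \frac{12}{19} + 2888 + 3116\right) = -2703 - \frac{114292}{19} = - \frac{165649}{19}$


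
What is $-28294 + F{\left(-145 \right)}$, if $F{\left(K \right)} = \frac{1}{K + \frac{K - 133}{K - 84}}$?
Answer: $- \frac{931636767}{32927} \approx -28294.0$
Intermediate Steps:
$F{\left(K \right)} = \frac{1}{K + \frac{-133 + K}{-84 + K}}$
$-28294 + F{\left(-145 \right)} = -28294 + \frac{84 - -145}{133 - \left(-145\right)^{2} + 83 \left(-145\right)} = -28294 + \frac{84 + 145}{133 - 21025 - 12035} = -28294 + \frac{1}{133 - 21025 - 12035} \cdot 229 = -28294 + \frac{1}{-32927} \cdot 229 = -28294 - \frac{229}{32927} = - \frac{931636767}{32927}$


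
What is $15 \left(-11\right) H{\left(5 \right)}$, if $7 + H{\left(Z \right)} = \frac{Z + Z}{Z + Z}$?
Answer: $990$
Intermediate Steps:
$H{\left(Z \right)} = -6$ ($H{\left(Z \right)} = -7 + \frac{Z + Z}{Z + Z} = -7 + \frac{2 Z}{2 Z} = -7 + 2 Z \frac{1}{2 Z} = -7 + 1 = -6$)
$15 \left(-11\right) H{\left(5 \right)} = 15 \left(-11\right) \left(-6\right) = \left(-165\right) \left(-6\right) = 990$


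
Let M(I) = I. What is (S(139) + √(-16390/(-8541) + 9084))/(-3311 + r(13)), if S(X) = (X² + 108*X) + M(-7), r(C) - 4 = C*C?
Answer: -5721/523 - √73645089466/8933886 ≈ -10.969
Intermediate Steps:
r(C) = 4 + C² (r(C) = 4 + C*C = 4 + C²)
S(X) = -7 + X² + 108*X (S(X) = (X² + 108*X) - 7 = -7 + X² + 108*X)
(S(139) + √(-16390/(-8541) + 9084))/(-3311 + r(13)) = ((-7 + 139² + 108*139) + √(-16390/(-8541) + 9084))/(-3311 + (4 + 13²)) = ((-7 + 19321 + 15012) + √(-16390*(-1/8541) + 9084))/(-3311 + (4 + 169)) = (34326 + √(16390/8541 + 9084))/(-3311 + 173) = (34326 + √(77602834/8541))/(-3138) = (34326 + √73645089466/2847)*(-1/3138) = -5721/523 - √73645089466/8933886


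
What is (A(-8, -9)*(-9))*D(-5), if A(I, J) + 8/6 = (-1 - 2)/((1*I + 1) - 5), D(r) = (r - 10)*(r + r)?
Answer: 2925/2 ≈ 1462.5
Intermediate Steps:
D(r) = 2*r*(-10 + r) (D(r) = (-10 + r)*(2*r) = 2*r*(-10 + r))
A(I, J) = -4/3 - 3/(-4 + I) (A(I, J) = -4/3 + (-1 - 2)/((1*I + 1) - 5) = -4/3 - 3/((I + 1) - 5) = -4/3 - 3/((1 + I) - 5) = -4/3 - 3/(-4 + I))
(A(-8, -9)*(-9))*D(-5) = (((7 - 4*(-8))/(3*(-4 - 8)))*(-9))*(2*(-5)*(-10 - 5)) = (((1/3)*(7 + 32)/(-12))*(-9))*(2*(-5)*(-15)) = (((1/3)*(-1/12)*39)*(-9))*150 = -13/12*(-9)*150 = (39/4)*150 = 2925/2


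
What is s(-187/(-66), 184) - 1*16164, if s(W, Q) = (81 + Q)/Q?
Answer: -2973911/184 ≈ -16163.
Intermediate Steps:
s(W, Q) = (81 + Q)/Q
s(-187/(-66), 184) - 1*16164 = (81 + 184)/184 - 1*16164 = (1/184)*265 - 16164 = 265/184 - 16164 = -2973911/184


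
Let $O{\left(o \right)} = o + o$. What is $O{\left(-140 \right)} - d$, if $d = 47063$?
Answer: $-47343$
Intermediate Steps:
$O{\left(o \right)} = 2 o$
$O{\left(-140 \right)} - d = 2 \left(-140\right) - 47063 = -280 - 47063 = -47343$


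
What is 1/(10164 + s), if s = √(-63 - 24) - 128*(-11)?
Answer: 11572/133911271 - I*√87/133911271 ≈ 8.6415e-5 - 6.9653e-8*I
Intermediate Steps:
s = 1408 + I*√87 (s = √(-87) + 1408 = I*√87 + 1408 = 1408 + I*√87 ≈ 1408.0 + 9.3274*I)
1/(10164 + s) = 1/(10164 + (1408 + I*√87)) = 1/(11572 + I*√87)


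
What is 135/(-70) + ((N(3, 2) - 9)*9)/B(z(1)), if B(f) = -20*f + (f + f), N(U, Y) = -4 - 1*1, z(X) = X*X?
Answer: 71/14 ≈ 5.0714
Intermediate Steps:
z(X) = X**2
N(U, Y) = -5 (N(U, Y) = -4 - 1 = -5)
B(f) = -18*f (B(f) = -20*f + 2*f = -18*f)
135/(-70) + ((N(3, 2) - 9)*9)/B(z(1)) = 135/(-70) + ((-5 - 9)*9)/((-18*1**2)) = 135*(-1/70) + (-14*9)/((-18*1)) = -27/14 - 126/(-18) = -27/14 - 126*(-1/18) = -27/14 + 7 = 71/14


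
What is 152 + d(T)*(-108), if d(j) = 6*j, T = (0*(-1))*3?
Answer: 152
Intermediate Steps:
T = 0 (T = 0*3 = 0)
152 + d(T)*(-108) = 152 + (6*0)*(-108) = 152 + 0*(-108) = 152 + 0 = 152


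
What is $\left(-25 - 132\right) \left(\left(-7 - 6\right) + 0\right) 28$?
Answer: $57148$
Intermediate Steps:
$\left(-25 - 132\right) \left(\left(-7 - 6\right) + 0\right) 28 = \left(-25 - 132\right) \left(-13 + 0\right) 28 = - 157 \left(\left(-13\right) 28\right) = \left(-157\right) \left(-364\right) = 57148$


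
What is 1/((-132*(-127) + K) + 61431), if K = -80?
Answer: 1/78115 ≈ 1.2802e-5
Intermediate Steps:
1/((-132*(-127) + K) + 61431) = 1/((-132*(-127) - 80) + 61431) = 1/((16764 - 80) + 61431) = 1/(16684 + 61431) = 1/78115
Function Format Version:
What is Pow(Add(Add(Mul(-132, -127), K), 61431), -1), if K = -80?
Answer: Rational(1, 78115) ≈ 1.2802e-5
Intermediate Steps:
Pow(Add(Add(Mul(-132, -127), K), 61431), -1) = Pow(Add(Add(Mul(-132, -127), -80), 61431), -1) = Pow(Add(Add(16764, -80), 61431), -1) = Pow(Add(16684, 61431), -1) = Pow(78115, -1) = Rational(1, 78115)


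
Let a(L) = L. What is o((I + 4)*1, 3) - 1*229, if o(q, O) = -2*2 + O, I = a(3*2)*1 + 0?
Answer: -230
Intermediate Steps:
I = 6 (I = (3*2)*1 + 0 = 6*1 + 0 = 6 + 0 = 6)
o(q, O) = -4 + O
o((I + 4)*1, 3) - 1*229 = (-4 + 3) - 1*229 = -1 - 229 = -230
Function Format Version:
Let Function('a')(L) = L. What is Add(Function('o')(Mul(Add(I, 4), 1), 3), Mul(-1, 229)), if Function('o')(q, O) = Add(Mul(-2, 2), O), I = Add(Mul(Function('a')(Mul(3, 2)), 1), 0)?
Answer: -230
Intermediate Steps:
I = 6 (I = Add(Mul(Mul(3, 2), 1), 0) = Add(Mul(6, 1), 0) = Add(6, 0) = 6)
Function('o')(q, O) = Add(-4, O)
Add(Function('o')(Mul(Add(I, 4), 1), 3), Mul(-1, 229)) = Add(Add(-4, 3), Mul(-1, 229)) = Add(-1, -229) = -230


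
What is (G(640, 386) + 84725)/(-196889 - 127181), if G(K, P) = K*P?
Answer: -66353/64814 ≈ -1.0237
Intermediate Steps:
(G(640, 386) + 84725)/(-196889 - 127181) = (640*386 + 84725)/(-196889 - 127181) = (247040 + 84725)/(-324070) = 331765*(-1/324070) = -66353/64814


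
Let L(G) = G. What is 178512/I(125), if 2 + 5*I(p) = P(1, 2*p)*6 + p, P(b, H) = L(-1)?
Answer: 297520/39 ≈ 7628.7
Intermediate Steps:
P(b, H) = -1
I(p) = -8/5 + p/5 (I(p) = -⅖ + (-1*6 + p)/5 = -⅖ + (-6 + p)/5 = -⅖ + (-6/5 + p/5) = -8/5 + p/5)
178512/I(125) = 178512/(-8/5 + (⅕)*125) = 178512/(-8/5 + 25) = 178512/(117/5) = 178512*(5/117) = 297520/39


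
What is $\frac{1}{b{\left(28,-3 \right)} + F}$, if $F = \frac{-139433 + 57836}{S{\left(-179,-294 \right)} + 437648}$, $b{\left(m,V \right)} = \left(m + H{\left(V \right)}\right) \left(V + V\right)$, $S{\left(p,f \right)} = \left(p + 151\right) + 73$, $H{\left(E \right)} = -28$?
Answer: $- \frac{437693}{81597} \approx -5.3641$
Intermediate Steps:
$S{\left(p,f \right)} = 224 + p$ ($S{\left(p,f \right)} = \left(151 + p\right) + 73 = 224 + p$)
$b{\left(m,V \right)} = 2 V \left(-28 + m\right)$ ($b{\left(m,V \right)} = \left(m - 28\right) \left(V + V\right) = \left(-28 + m\right) 2 V = 2 V \left(-28 + m\right)$)
$F = - \frac{81597}{437693}$ ($F = \frac{-139433 + 57836}{\left(224 - 179\right) + 437648} = - \frac{81597}{45 + 437648} = - \frac{81597}{437693} \approx -0.18643$)
$\frac{1}{b{\left(28,-3 \right)} + F} = \frac{1}{2 \left(-3\right) \left(-28 + 28\right) - \frac{81597}{437693}} = \frac{1}{2 \left(-3\right) 0 - \frac{81597}{437693}} = \frac{1}{0 - \frac{81597}{437693}} = \frac{1}{- \frac{81597}{437693}} = - \frac{437693}{81597}$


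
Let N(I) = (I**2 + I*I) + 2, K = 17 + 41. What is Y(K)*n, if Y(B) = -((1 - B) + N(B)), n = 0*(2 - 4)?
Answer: 0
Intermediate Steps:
n = 0 (n = 0*(-2) = 0)
K = 58
N(I) = 2 + 2*I**2 (N(I) = (I**2 + I**2) + 2 = 2*I**2 + 2 = 2 + 2*I**2)
Y(B) = -3 + B - 2*B**2 (Y(B) = -((1 - B) + (2 + 2*B**2)) = -(3 - B + 2*B**2) = -3 + B - 2*B**2)
Y(K)*n = (-3 + 58 - 2*58**2)*0 = (-3 + 58 - 2*3364)*0 = (-3 + 58 - 6728)*0 = -6673*0 = 0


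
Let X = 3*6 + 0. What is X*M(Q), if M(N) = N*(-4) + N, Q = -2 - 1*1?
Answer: 162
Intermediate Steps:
X = 18 (X = 18 + 0 = 18)
Q = -3 (Q = -2 - 1 = -3)
M(N) = -3*N (M(N) = -4*N + N = -3*N)
X*M(Q) = 18*(-3*(-3)) = 18*9 = 162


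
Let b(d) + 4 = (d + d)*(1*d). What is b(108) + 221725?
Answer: 245049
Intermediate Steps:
b(d) = -4 + 2*d² (b(d) = -4 + (d + d)*(1*d) = -4 + (2*d)*d = -4 + 2*d²)
b(108) + 221725 = (-4 + 2*108²) + 221725 = (-4 + 2*11664) + 221725 = (-4 + 23328) + 221725 = 23324 + 221725 = 245049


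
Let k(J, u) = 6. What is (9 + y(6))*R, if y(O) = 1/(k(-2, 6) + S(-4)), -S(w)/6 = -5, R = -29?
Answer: -9425/36 ≈ -261.81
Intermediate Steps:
S(w) = 30 (S(w) = -6*(-5) = 30)
y(O) = 1/36 (y(O) = 1/(6 + 30) = 1/36)
(9 + y(6))*R = (9 + 1/36)*(-29) = (325/36)*(-29) = -9425/36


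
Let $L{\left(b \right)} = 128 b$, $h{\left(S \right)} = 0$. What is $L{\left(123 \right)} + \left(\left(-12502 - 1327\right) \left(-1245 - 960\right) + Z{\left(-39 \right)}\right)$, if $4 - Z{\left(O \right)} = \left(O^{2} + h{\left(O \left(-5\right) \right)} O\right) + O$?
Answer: $30507211$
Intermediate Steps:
$Z{\left(O \right)} = 4 - O - O^{2}$ ($Z{\left(O \right)} = 4 - \left(\left(O^{2} + 0 O\right) + O\right) = 4 - \left(\left(O^{2} + 0\right) + O\right) = 4 - \left(O^{2} + O\right) = 4 - \left(O + O^{2}\right) = 4 - O - O^{2}$)
$L{\left(123 \right)} + \left(\left(-12502 - 1327\right) \left(-1245 - 960\right) + Z{\left(-39 \right)}\right) = 128 \cdot 123 + \left(\left(-12502 - 1327\right) \left(-1245 - 960\right) - 1478\right) = 15744 + \left(\left(-13829\right) \left(-2205\right) + \left(4 + 39 - 1521\right)\right) = 15744 + \left(30492945 + \left(4 + 39 - 1521\right)\right) = 15744 + \left(30492945 - 1478\right) = 15744 + 30491467 = 30507211$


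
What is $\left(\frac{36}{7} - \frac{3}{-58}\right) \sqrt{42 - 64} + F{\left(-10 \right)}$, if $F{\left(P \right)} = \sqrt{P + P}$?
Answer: $\frac{i \left(812 \sqrt{5} + 2109 \sqrt{22}\right)}{406} \approx 28.837 i$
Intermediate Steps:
$F{\left(P \right)} = \sqrt{2} \sqrt{P}$ ($F{\left(P \right)} = \sqrt{2 P} = \sqrt{2} \sqrt{P}$)
$\left(\frac{36}{7} - \frac{3}{-58}\right) \sqrt{42 - 64} + F{\left(-10 \right)} = \left(\frac{36}{7} - \frac{3}{-58}\right) \sqrt{42 - 64} + \sqrt{2} \sqrt{-10} = \left(36 \cdot \frac{1}{7} - - \frac{3}{58}\right) \sqrt{-22} + \sqrt{2} i \sqrt{10} = \left(\frac{36}{7} + \frac{3}{58}\right) i \sqrt{22} + 2 i \sqrt{5} = \frac{2109 i \sqrt{22}}{406} + 2 i \sqrt{5} = 2 i \sqrt{5} + \frac{2109 i \sqrt{22}}{406}$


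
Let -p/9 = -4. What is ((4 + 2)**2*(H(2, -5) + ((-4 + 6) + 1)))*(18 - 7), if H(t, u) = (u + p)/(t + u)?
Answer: -2904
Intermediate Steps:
p = 36 (p = -9*(-4) = 36)
H(t, u) = (36 + u)/(t + u) (H(t, u) = (u + 36)/(t + u) = (36 + u)/(t + u))
((4 + 2)**2*(H(2, -5) + ((-4 + 6) + 1)))*(18 - 7) = ((4 + 2)**2*((36 - 5)/(2 - 5) + ((-4 + 6) + 1)))*(18 - 7) = (6**2*(31/(-3) + (2 + 1)))*11 = (36*(-1/3*31 + 3))*11 = (36*(-31/3 + 3))*11 = (36*(-22/3))*11 = -264*11 = -2904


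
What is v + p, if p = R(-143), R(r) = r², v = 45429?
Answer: 65878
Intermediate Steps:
p = 20449 (p = (-143)² = 20449)
v + p = 45429 + 20449 = 65878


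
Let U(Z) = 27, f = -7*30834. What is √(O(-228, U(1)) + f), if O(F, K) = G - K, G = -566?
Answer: I*√216431 ≈ 465.22*I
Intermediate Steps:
f = -215838
O(F, K) = -566 - K
√(O(-228, U(1)) + f) = √((-566 - 1*27) - 215838) = √((-566 - 27) - 215838) = √(-593 - 215838) = √(-216431) = I*√216431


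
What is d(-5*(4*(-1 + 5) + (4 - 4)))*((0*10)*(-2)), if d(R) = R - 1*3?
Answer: 0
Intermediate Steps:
d(R) = -3 + R (d(R) = R - 3 = -3 + R)
d(-5*(4*(-1 + 5) + (4 - 4)))*((0*10)*(-2)) = (-3 - 5*(4*(-1 + 5) + (4 - 4)))*((0*10)*(-2)) = (-3 - 5*(4*4 + 0))*(0*(-2)) = (-3 - 5*(16 + 0))*0 = (-3 - 5*16)*0 = (-3 - 80)*0 = -83*0 = 0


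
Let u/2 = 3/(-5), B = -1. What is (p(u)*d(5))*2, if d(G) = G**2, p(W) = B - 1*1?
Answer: -100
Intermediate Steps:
u = -6/5 (u = 2*(3/(-5)) = 2*(3*(-1/5)) = 2*(-3/5) = -6/5 ≈ -1.2000)
p(W) = -2 (p(W) = -1 - 1*1 = -1 - 1 = -2)
(p(u)*d(5))*2 = -2*5**2*2 = -2*25*2 = -50*2 = -100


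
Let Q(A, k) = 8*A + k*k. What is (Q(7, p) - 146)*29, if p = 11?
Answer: 899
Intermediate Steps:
Q(A, k) = k² + 8*A (Q(A, k) = 8*A + k² = k² + 8*A)
(Q(7, p) - 146)*29 = ((11² + 8*7) - 146)*29 = ((121 + 56) - 146)*29 = (177 - 146)*29 = 31*29 = 899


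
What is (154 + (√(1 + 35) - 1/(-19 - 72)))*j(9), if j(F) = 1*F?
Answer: 131049/91 ≈ 1440.1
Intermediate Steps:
j(F) = F
(154 + (√(1 + 35) - 1/(-19 - 72)))*j(9) = (154 + (√(1 + 35) - 1/(-19 - 72)))*9 = (154 + (√36 - 1/(-91)))*9 = (154 + (6 - 1*(-1/91)))*9 = (154 + (6 + 1/91))*9 = (154 + 547/91)*9 = (14561/91)*9 = 131049/91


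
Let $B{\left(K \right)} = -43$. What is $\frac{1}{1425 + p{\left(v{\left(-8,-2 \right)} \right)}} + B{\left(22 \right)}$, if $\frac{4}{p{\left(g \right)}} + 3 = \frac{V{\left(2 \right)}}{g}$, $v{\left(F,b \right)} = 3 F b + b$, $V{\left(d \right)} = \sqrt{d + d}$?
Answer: $- \frac{1040669}{24202} \approx -42.999$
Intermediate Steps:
$V{\left(d \right)} = \sqrt{2} \sqrt{d}$ ($V{\left(d \right)} = \sqrt{2 d} = \sqrt{2} \sqrt{d}$)
$v{\left(F,b \right)} = b + 3 F b$ ($v{\left(F,b \right)} = 3 F b + b = b + 3 F b$)
$p{\left(g \right)} = \frac{4}{-3 + \frac{2}{g}}$ ($p{\left(g \right)} = \frac{4}{-3 + \frac{\sqrt{2} \sqrt{2}}{g}} = \frac{4}{-3 + \frac{2}{g}}$)
$\frac{1}{1425 + p{\left(v{\left(-8,-2 \right)} \right)}} + B{\left(22 \right)} = \frac{1}{1425 - \frac{4 \left(- 2 \left(1 + 3 \left(-8\right)\right)\right)}{-2 + 3 \left(- 2 \left(1 + 3 \left(-8\right)\right)\right)}} - 43 = \frac{1}{1425 - \frac{4 \left(- 2 \left(1 - 24\right)\right)}{-2 + 3 \left(- 2 \left(1 - 24\right)\right)}} - 43 = \frac{1}{1425 - \frac{4 \left(\left(-2\right) \left(-23\right)\right)}{-2 + 3 \left(\left(-2\right) \left(-23\right)\right)}} - 43 = \frac{1}{1425 - \frac{184}{-2 + 3 \cdot 46}} - 43 = \frac{1}{1425 - \frac{184}{-2 + 138}} - 43 = \frac{1}{1425 - \frac{184}{136}} - 43 = \frac{1}{1425 - 184 \cdot \frac{1}{136}} - 43 = \frac{1}{1425 - \frac{23}{17}} - 43 = \frac{1}{\frac{24202}{17}} - 43 = \frac{17}{24202} - 43 = - \frac{1040669}{24202}$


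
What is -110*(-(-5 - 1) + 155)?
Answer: -17710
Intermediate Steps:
-110*(-(-5 - 1) + 155) = -110*(-1*(-6) + 155) = -110*(6 + 155) = -110*161 = -17710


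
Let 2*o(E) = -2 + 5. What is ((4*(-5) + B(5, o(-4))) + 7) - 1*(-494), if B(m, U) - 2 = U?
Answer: 969/2 ≈ 484.50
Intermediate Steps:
o(E) = 3/2 (o(E) = (-2 + 5)/2 = (1/2)*3 = 3/2)
B(m, U) = 2 + U
((4*(-5) + B(5, o(-4))) + 7) - 1*(-494) = ((4*(-5) + (2 + 3/2)) + 7) - 1*(-494) = ((-20 + 7/2) + 7) + 494 = (-33/2 + 7) + 494 = -19/2 + 494 = 969/2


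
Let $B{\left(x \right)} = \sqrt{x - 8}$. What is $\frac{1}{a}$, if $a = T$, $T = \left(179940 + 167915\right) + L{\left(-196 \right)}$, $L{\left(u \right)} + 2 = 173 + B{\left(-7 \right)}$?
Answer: $\frac{348026}{121122096691} - \frac{i \sqrt{15}}{121122096691} \approx 2.8733 \cdot 10^{-6} - 3.1976 \cdot 10^{-11} i$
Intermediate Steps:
$B{\left(x \right)} = \sqrt{-8 + x}$
$L{\left(u \right)} = 171 + i \sqrt{15}$ ($L{\left(u \right)} = -2 + \left(173 + \sqrt{-8 - 7}\right) = -2 + \left(173 + \sqrt{-15}\right) = -2 + \left(173 + i \sqrt{15}\right) = 171 + i \sqrt{15}$)
$T = 348026 + i \sqrt{15}$ ($T = \left(179940 + 167915\right) + \left(171 + i \sqrt{15}\right) = 347855 + \left(171 + i \sqrt{15}\right) = 348026 + i \sqrt{15} \approx 3.4803 \cdot 10^{5} + 3.873 i$)
$a = 348026 + i \sqrt{15} \approx 3.4803 \cdot 10^{5} + 3.873 i$
$\frac{1}{a} = \frac{1}{348026 + i \sqrt{15}}$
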